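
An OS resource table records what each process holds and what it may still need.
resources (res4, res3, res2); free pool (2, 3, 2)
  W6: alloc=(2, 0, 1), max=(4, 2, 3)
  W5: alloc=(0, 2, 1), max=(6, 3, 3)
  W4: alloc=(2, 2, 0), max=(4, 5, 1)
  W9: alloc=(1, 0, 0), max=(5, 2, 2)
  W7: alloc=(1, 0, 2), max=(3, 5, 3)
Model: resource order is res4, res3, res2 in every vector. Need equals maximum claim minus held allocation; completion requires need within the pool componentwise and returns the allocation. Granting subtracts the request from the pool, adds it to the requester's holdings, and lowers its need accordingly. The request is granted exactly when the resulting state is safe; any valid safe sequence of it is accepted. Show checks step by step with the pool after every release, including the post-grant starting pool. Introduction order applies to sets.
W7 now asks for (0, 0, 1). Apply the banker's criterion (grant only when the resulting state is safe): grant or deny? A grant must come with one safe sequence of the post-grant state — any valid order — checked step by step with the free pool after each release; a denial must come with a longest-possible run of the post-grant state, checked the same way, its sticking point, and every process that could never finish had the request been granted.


GRANT: granting preserves safety; a valid post-grant sequence is W4, W7, W6, W9, W5.
Key observation: (2, 3, 1) free after granting still covers W4 first, and each release covers the next.
Verifying the post-grant state step by step:
  pool = (2, 3, 1)
  W4: need (2, 3, 1) fits (2, 3, 1); releases (2, 2, 0), pool now (4, 5, 1)
  W7: need (2, 5, 0) fits (4, 5, 1); releases (1, 0, 3), pool now (5, 5, 4)
  W6: need (2, 2, 2) fits (5, 5, 4); releases (2, 0, 1), pool now (7, 5, 5)
  W9: need (4, 2, 2) fits (7, 5, 5); releases (1, 0, 0), pool now (8, 5, 5)
  W5: need (6, 1, 2) fits (8, 5, 5); releases (0, 2, 1), pool now (8, 7, 6)


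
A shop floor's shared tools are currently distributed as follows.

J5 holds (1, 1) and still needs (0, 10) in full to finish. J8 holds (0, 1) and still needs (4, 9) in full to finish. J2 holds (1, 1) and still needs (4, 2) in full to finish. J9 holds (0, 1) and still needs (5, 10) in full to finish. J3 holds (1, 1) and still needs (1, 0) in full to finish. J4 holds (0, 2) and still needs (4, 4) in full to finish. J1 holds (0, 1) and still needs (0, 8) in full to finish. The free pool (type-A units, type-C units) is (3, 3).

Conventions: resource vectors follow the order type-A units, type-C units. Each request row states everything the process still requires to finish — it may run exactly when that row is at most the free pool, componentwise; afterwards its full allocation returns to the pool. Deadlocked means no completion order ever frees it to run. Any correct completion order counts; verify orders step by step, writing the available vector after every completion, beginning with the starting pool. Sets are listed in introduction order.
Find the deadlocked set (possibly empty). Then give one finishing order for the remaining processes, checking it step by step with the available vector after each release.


Deadlocked: J5, J8, J9 and J1.
Key observation: J3, J2, J4 can finish, but then (5, 7) is all there is, and the blocked group's type-C units demands exceed it.
The rest can finish in the order J3, J2, J4. Walking it through:
  pool = (3, 3)
  run J3 (needs (1, 0), free (3, 3)); after release of (1, 1) the pool is (4, 4)
  run J2 (needs (4, 2), free (4, 4)); after release of (1, 1) the pool is (5, 5)
  run J4 (needs (4, 4), free (5, 5)); after release of (0, 2) the pool is (5, 7)
The stuck group stays short no matter what:
  J5 cannot run: need (0, 10) vs free (5, 7) (insufficient type-C units)
  J8 cannot run: need (4, 9) vs free (5, 7) (insufficient type-C units)
  J9 cannot run: need (5, 10) vs free (5, 7) (insufficient type-C units)
  J1 cannot run: need (0, 8) vs free (5, 7) (insufficient type-C units)


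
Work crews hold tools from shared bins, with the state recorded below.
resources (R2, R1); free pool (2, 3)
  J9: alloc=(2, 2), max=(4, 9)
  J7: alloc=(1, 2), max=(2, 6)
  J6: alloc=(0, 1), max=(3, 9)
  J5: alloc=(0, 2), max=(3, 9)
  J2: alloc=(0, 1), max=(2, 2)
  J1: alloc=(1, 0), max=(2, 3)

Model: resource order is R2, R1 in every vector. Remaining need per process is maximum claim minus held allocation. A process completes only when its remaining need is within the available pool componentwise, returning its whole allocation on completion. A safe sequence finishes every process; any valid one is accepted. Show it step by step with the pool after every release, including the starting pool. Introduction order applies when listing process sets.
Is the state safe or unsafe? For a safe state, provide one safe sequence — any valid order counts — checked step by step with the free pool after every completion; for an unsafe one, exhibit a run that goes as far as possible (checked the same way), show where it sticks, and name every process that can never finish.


The state is UNSAFE.
Key observation: after J2, J1, J7 complete, (4, 6) is the best the pool ever gets, yet each leftover process wants more R1.
A maximal execution: J2, J1, J7 — then nothing else fits. Walking it through:
  pool = (2, 3)
  run J2 (needs (2, 1), free (2, 3)); after release of (0, 1) the pool is (2, 4)
  run J1 (needs (1, 3), free (2, 4)); after release of (1, 0) the pool is (3, 4)
  run J7 (needs (1, 4), free (3, 4)); after release of (1, 2) the pool is (4, 6)
  J9 still needs (2, 7) but only (4, 6) is free — short on R1
  J6 still needs (3, 8) but only (4, 6) is free — short on R1
  J5 still needs (3, 7) but only (4, 6) is free — short on R1
Permanently blocked: J9, J6 and J5.


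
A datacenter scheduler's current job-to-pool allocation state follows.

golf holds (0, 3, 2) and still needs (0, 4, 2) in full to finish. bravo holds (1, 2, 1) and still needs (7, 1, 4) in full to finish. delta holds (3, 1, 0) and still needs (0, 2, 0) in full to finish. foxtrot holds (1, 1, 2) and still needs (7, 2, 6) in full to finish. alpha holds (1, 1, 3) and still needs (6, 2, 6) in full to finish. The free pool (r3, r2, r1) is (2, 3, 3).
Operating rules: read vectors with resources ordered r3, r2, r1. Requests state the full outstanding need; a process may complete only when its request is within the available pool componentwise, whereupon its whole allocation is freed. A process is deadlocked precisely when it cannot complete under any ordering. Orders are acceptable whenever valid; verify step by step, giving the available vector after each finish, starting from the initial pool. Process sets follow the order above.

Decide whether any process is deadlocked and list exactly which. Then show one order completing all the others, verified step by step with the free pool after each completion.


Deadlocked: bravo, foxtrot and alpha.
Key observation: even finishing delta, golf leaves just (5, 7, 5) free — too little r3 for any of the remaining processes.
One completion order for the rest: delta, golf. Step-by-step check:
  pool = (2, 3, 3)
  delta needs (0, 2, 0) <= (2, 3, 3) -> finishes; pool += (3, 1, 0) = (5, 4, 3)
  golf needs (0, 4, 2) <= (5, 4, 3) -> finishes; pool += (0, 3, 2) = (5, 7, 5)
The stuck group stays short no matter what:
  bravo cannot run: need (7, 1, 4) vs free (5, 7, 5) (insufficient r3)
  foxtrot cannot run: need (7, 2, 6) vs free (5, 7, 5) (insufficient r3 and r1)
  alpha cannot run: need (6, 2, 6) vs free (5, 7, 5) (insufficient r3 and r1)


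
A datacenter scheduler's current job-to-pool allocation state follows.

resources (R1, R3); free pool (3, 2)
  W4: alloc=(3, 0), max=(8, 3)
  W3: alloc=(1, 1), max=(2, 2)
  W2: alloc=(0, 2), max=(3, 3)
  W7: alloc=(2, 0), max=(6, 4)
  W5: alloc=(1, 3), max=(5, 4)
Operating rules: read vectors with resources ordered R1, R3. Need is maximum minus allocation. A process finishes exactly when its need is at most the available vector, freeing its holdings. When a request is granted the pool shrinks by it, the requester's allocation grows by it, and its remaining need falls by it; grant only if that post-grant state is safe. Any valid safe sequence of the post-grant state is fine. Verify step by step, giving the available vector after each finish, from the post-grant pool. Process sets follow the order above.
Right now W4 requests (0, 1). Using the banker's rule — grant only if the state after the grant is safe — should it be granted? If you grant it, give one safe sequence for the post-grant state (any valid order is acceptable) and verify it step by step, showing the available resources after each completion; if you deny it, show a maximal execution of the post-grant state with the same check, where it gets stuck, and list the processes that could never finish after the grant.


GRANT. The post-grant state is safe; one safe sequence: W3, W5, W4, W2, W7.
Key observation: even at the reduced pool (3, 1), W3 fits immediately, so safety survives the grant.
Check on the post-grant state, step by step:
  pool = (3, 1)
  W3 needs (1, 1) <= (3, 1) -> finishes; pool += (1, 1) = (4, 2)
  W5 needs (4, 1) <= (4, 2) -> finishes; pool += (1, 3) = (5, 5)
  W4 needs (5, 2) <= (5, 5) -> finishes; pool += (3, 1) = (8, 6)
  W2 needs (3, 1) <= (8, 6) -> finishes; pool += (0, 2) = (8, 8)
  W7 needs (4, 4) <= (8, 8) -> finishes; pool += (2, 0) = (10, 8)


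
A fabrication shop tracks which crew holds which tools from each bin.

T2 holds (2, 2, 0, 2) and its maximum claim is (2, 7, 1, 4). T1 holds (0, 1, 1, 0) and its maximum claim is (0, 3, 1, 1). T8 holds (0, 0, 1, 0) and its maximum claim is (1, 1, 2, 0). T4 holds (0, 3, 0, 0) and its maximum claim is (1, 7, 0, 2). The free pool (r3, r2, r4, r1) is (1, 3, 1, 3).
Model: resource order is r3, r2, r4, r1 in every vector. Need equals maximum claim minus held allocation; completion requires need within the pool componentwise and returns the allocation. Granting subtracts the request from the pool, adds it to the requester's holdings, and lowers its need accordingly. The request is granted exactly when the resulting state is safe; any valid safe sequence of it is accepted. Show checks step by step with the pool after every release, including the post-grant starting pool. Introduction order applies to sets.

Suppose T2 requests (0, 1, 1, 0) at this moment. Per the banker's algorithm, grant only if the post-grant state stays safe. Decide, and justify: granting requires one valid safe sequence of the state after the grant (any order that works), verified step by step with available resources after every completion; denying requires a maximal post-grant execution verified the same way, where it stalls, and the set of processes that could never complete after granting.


DENY — the pretend-granted state is unsafe.
Key observation: T1, T8 can finish, but then (1, 3, 2, 3) is all there is, and the blocked group's r2 demands exceed it.
Pretend the grant happened; the run T1, T8 goes as far as possible. Verifying each step:
  pool = (1, 2, 0, 3)
  T1: need (0, 2, 0, 1) fits (1, 2, 0, 3); releases (0, 1, 1, 0), pool now (1, 3, 1, 3)
  T8: need (1, 1, 1, 0) fits (1, 3, 1, 3); releases (0, 0, 1, 0), pool now (1, 3, 2, 3)
  T2 cannot run: need (0, 4, 0, 2) vs free (1, 3, 2, 3) (insufficient r2)
  T4 cannot run: need (1, 4, 0, 2) vs free (1, 3, 2, 3) (insufficient r2)
Had the request been granted, T2 and T4 could never finish.


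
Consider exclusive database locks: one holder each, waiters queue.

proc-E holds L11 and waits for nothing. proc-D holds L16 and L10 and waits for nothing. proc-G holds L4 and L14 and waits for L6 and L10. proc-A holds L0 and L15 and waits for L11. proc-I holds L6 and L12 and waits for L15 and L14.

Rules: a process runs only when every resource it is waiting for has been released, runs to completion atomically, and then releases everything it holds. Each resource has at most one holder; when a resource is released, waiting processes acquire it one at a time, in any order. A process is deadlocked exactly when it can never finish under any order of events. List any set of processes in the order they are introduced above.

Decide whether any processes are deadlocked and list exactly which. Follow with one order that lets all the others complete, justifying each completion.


Deadlocked set: proc-G and proc-I.
Key observation: proc-G -> proc-I -> proc-G is a circular wait — nothing in it can go first; no other process is dragged down with it.
The rest can finish in the order proc-D, proc-E, proc-A.
Check, step by step:
  proc-D waits on nothing -> runs at once and releases L16 and L10
  proc-E waits on nothing -> runs at once and releases L11
  proc-A waits on L11 — all released -> runs and releases L0 and L15


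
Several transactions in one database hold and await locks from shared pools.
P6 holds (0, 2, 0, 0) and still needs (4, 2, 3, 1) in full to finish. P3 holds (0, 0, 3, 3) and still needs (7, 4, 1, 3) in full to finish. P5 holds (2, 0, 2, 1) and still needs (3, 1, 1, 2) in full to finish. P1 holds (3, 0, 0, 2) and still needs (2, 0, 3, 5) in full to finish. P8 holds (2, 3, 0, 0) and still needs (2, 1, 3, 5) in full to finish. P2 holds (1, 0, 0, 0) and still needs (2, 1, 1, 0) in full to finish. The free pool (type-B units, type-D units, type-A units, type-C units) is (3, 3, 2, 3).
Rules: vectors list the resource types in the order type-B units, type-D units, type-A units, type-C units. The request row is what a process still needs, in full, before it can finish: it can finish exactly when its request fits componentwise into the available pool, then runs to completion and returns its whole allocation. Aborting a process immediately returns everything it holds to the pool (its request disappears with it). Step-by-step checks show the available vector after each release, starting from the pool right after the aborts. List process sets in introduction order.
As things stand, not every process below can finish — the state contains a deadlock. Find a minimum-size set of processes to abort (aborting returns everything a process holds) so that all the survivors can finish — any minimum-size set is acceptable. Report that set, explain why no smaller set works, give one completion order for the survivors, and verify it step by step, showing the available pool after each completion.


Abort P3.
Key observation: P8 could never have finished before the abort; with (0, 0, 3, 3) returned by P3, it fits at step 1.
No smaller set exists: with zero aborts the deadlock remains.
The survivors complete as P8, P5, P1, P2, P6. Check, step by step (starting from the post-abort pool):
  pool = (3, 3, 5, 6)
  P8: need (2, 1, 3, 5) fits (3, 3, 5, 6); releases (2, 3, 0, 0), pool now (5, 6, 5, 6)
  P5: need (3, 1, 1, 2) fits (5, 6, 5, 6); releases (2, 0, 2, 1), pool now (7, 6, 7, 7)
  P1: need (2, 0, 3, 5) fits (7, 6, 7, 7); releases (3, 0, 0, 2), pool now (10, 6, 7, 9)
  P2: need (2, 1, 1, 0) fits (10, 6, 7, 9); releases (1, 0, 0, 0), pool now (11, 6, 7, 9)
  P6: need (4, 2, 3, 1) fits (11, 6, 7, 9); releases (0, 2, 0, 0), pool now (11, 8, 7, 9)


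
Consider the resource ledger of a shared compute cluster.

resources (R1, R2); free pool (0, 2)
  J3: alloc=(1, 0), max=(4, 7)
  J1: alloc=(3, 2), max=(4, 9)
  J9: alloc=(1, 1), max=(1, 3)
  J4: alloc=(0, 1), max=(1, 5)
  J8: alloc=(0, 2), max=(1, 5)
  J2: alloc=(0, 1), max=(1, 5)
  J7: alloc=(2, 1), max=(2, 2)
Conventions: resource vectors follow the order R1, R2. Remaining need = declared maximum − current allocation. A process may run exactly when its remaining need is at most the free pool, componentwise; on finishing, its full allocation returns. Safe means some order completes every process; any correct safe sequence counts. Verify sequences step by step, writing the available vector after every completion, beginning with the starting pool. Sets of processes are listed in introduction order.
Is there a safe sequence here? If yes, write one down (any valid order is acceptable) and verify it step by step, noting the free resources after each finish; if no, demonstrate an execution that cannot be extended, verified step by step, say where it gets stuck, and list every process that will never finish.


SAFE. One safe sequence: J9, J7, J4, J8, J1, J3, J2.
Key observation: J9 is the earliest step where a requested resource binds exactly: need (0, 2), pool (0, 2) at its turn.
Walking it through:
  pool = (0, 2)
  run J9 (needs (0, 2), free (0, 2)); after release of (1, 1) the pool is (1, 3)
  run J7 (needs (0, 1), free (1, 3)); after release of (2, 1) the pool is (3, 4)
  run J4 (needs (1, 4), free (3, 4)); after release of (0, 1) the pool is (3, 5)
  run J8 (needs (1, 3), free (3, 5)); after release of (0, 2) the pool is (3, 7)
  run J1 (needs (1, 7), free (3, 7)); after release of (3, 2) the pool is (6, 9)
  run J3 (needs (3, 7), free (6, 9)); after release of (1, 0) the pool is (7, 9)
  run J2 (needs (1, 4), free (7, 9)); after release of (0, 1) the pool is (7, 10)


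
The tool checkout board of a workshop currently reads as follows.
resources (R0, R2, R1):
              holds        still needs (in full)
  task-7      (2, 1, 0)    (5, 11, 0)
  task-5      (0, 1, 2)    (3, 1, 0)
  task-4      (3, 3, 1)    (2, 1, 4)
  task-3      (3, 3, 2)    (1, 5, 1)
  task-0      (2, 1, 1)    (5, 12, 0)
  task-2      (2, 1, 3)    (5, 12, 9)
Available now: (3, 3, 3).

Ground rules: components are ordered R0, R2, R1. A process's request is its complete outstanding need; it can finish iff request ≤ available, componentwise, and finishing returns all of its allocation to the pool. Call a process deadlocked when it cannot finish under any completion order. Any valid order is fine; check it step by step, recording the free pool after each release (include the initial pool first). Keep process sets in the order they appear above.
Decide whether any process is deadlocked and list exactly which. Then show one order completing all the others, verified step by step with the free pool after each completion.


Deadlocked set: task-7, task-0 and task-2.
Key observation: even finishing task-5, task-4, task-3 leaves just (9, 10, 8) free — too little R2 for any of the remaining processes.
The rest can finish in the order task-5, task-4, task-3. Check, step by step:
  pool = (3, 3, 3)
  task-5: need (3, 1, 0) fits (3, 3, 3); releases (0, 1, 2), pool now (3, 4, 5)
  task-4: need (2, 1, 4) fits (3, 4, 5); releases (3, 3, 1), pool now (6, 7, 6)
  task-3: need (1, 5, 1) fits (6, 7, 6); releases (3, 3, 2), pool now (9, 10, 8)
The blocked processes can never fit:
  task-7 cannot run: need (5, 11, 0) vs free (9, 10, 8) (insufficient R2)
  task-0 cannot run: need (5, 12, 0) vs free (9, 10, 8) (insufficient R2)
  task-2 cannot run: need (5, 12, 9) vs free (9, 10, 8) (insufficient R2 and R1)


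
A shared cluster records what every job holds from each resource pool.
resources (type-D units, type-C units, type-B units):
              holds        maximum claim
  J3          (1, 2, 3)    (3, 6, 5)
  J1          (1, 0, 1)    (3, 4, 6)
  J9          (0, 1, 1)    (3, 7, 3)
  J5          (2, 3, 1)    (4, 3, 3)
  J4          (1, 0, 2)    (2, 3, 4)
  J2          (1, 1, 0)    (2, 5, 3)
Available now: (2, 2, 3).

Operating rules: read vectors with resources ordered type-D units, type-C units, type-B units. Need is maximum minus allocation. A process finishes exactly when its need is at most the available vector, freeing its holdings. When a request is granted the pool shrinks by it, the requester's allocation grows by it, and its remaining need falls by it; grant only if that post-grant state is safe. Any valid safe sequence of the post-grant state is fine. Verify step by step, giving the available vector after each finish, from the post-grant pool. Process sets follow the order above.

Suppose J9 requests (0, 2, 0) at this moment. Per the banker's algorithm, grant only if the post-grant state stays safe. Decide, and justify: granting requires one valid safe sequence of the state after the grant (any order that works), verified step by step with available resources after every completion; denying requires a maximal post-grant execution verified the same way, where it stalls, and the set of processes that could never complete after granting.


DENY — the pretend-granted state is unsafe.
Key observation: after J5, J4 complete, (5, 3, 6) is the best the pool ever gets, yet each leftover process wants more type-C units.
After a pretend grant, a maximal execution: J5, J4 — then nothing else fits. Walking it through:
  pool = (2, 0, 3)
  run J5 (needs (2, 0, 2), free (2, 0, 3)); after release of (2, 3, 1) the pool is (4, 3, 4)
  run J4 (needs (1, 3, 2), free (4, 3, 4)); after release of (1, 0, 2) the pool is (5, 3, 6)
  J3 still needs (2, 4, 2) but only (5, 3, 6) is free — short on type-C units
  J1 still needs (2, 4, 5) but only (5, 3, 6) is free — short on type-C units
  J9 still needs (3, 4, 2) but only (5, 3, 6) is free — short on type-C units
  J2 still needs (1, 4, 3) but only (5, 3, 6) is free — short on type-C units
Processes that could never finish after the grant: J3, J1, J9 and J2.


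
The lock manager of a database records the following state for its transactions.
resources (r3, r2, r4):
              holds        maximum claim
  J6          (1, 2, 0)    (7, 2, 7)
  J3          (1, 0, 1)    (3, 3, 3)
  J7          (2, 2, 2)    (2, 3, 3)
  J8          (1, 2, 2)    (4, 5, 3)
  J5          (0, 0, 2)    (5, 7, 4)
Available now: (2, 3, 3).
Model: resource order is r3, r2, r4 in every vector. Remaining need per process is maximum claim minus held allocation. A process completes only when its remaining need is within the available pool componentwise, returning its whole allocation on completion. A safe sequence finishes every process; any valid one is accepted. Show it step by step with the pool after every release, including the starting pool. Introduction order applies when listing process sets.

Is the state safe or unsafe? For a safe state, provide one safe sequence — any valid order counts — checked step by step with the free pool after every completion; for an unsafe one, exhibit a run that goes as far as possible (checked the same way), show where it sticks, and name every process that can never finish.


The state is SAFE; one workable sequence: J7, J8, J3, J5, J6.
Key observation: J5 marks the first exact bind of the order: its need (5, 7, 2) fits the free (6, 7, 8) with zero slack on a requested resource.
Walking it through:
  pool = (2, 3, 3)
  J7: need (0, 1, 1) fits (2, 3, 3); releases (2, 2, 2), pool now (4, 5, 5)
  J8: need (3, 3, 1) fits (4, 5, 5); releases (1, 2, 2), pool now (5, 7, 7)
  J3: need (2, 3, 2) fits (5, 7, 7); releases (1, 0, 1), pool now (6, 7, 8)
  J5: need (5, 7, 2) fits (6, 7, 8); releases (0, 0, 2), pool now (6, 7, 10)
  J6: need (6, 0, 7) fits (6, 7, 10); releases (1, 2, 0), pool now (7, 9, 10)


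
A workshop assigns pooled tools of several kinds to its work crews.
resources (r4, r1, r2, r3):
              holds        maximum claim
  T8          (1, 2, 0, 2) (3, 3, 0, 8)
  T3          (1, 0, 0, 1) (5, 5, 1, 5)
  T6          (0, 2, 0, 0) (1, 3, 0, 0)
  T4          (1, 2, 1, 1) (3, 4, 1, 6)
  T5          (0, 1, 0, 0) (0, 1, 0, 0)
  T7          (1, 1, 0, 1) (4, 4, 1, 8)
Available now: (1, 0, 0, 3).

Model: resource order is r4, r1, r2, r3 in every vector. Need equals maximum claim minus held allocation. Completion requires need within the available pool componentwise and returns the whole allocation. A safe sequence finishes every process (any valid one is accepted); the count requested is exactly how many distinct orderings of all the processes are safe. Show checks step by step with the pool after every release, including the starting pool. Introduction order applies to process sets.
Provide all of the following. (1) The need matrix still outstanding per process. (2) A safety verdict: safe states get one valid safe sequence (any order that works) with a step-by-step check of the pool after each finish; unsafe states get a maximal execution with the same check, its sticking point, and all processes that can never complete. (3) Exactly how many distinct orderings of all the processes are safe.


(1) Remaining need (order r4, r1, r2, r3):
  T8: (2, 1, 0, 6)
  T3: (4, 5, 1, 4)
  T6: (1, 1, 0, 0)
  T4: (2, 2, 0, 5)
  T5: (0, 0, 0, 0)
  T7: (3, 3, 1, 7)
(2) The state is UNSAFE.
Key observation: no order helps: past T5, T6, the free pool tops out at (1, 3, 0, 3), below what each blocked process needs in r4.
The run T5, T6 cannot be extended any further. Step-by-step check:
  pool = (1, 0, 0, 3)
  T5: need (0, 0, 0, 0) fits (1, 0, 0, 3); releases (0, 1, 0, 0), pool now (1, 1, 0, 3)
  T6: need (1, 1, 0, 0) fits (1, 1, 0, 3); releases (0, 2, 0, 0), pool now (1, 3, 0, 3)
  T8 still needs (2, 1, 0, 6) but only (1, 3, 0, 3) is free — short on r4 and r3
  T3 still needs (4, 5, 1, 4) but only (1, 3, 0, 3) is free — short on r4, r1, r2 and r3
  T4 still needs (2, 2, 0, 5) but only (1, 3, 0, 3) is free — short on r4 and r3
  T7 still needs (3, 3, 1, 7) but only (1, 3, 0, 3) is free — short on r4, r2 and r3
Processes that can never finish: T8, T3, T4 and T7.
(3) Exactly 0 of the possible complete orderings are safe sequences.


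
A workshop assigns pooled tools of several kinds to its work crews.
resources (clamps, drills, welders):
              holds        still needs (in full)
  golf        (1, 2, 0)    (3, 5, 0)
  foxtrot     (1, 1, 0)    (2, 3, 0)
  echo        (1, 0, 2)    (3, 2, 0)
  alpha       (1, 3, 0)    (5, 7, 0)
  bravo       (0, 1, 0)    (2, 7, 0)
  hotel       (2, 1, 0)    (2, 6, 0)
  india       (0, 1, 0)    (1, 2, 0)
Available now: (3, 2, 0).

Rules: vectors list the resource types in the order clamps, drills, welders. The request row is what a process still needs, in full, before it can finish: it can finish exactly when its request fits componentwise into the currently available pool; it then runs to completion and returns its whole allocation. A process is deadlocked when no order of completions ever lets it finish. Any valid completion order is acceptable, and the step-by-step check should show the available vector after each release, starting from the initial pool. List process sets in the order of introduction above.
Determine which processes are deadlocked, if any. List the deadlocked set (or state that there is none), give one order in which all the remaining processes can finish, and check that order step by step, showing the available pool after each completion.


The deadlocked set is golf, alpha, bravo and hotel.
Key observation: india, foxtrot, echo can finish, but then (5, 4, 2) is all there is, and the blocked group's drills demands exceed it.
One completion order for the rest: india, foxtrot, echo. Step-by-step check:
  pool = (3, 2, 0)
  run india (needs (1, 2, 0), free (3, 2, 0)); after release of (0, 1, 0) the pool is (3, 3, 0)
  run foxtrot (needs (2, 3, 0), free (3, 3, 0)); after release of (1, 1, 0) the pool is (4, 4, 0)
  run echo (needs (3, 2, 0), free (4, 4, 0)); after release of (1, 0, 2) the pool is (5, 4, 2)
The blocked processes can never fit:
  golf cannot run: need (3, 5, 0) vs free (5, 4, 2) (insufficient drills)
  alpha cannot run: need (5, 7, 0) vs free (5, 4, 2) (insufficient drills)
  bravo cannot run: need (2, 7, 0) vs free (5, 4, 2) (insufficient drills)
  hotel cannot run: need (2, 6, 0) vs free (5, 4, 2) (insufficient drills)


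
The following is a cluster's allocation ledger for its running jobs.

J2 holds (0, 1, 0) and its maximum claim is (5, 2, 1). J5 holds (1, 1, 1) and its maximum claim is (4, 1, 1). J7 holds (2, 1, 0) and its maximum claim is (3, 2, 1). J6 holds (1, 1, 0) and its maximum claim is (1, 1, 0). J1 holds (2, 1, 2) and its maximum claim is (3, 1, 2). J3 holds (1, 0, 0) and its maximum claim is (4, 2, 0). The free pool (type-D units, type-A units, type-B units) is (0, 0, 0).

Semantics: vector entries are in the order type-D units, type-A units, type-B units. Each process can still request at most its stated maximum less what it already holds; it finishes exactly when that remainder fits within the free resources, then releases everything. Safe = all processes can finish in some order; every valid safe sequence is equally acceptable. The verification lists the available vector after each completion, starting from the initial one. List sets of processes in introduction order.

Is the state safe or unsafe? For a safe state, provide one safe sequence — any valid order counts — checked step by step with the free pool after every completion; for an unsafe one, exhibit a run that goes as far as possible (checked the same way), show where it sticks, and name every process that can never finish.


SAFE, for example via the order J6, J1, J3, J7, J5, J2.
Key observation: at J1 the run first touches a limit — (1, 0, 0) against (1, 1, 0), exact on a resource it actually requests.
Check, step by step:
  pool = (0, 0, 0)
  J6: need (0, 0, 0) fits (0, 0, 0); releases (1, 1, 0), pool now (1, 1, 0)
  J1: need (1, 0, 0) fits (1, 1, 0); releases (2, 1, 2), pool now (3, 2, 2)
  J3: need (3, 2, 0) fits (3, 2, 2); releases (1, 0, 0), pool now (4, 2, 2)
  J7: need (1, 1, 1) fits (4, 2, 2); releases (2, 1, 0), pool now (6, 3, 2)
  J5: need (3, 0, 0) fits (6, 3, 2); releases (1, 1, 1), pool now (7, 4, 3)
  J2: need (5, 1, 1) fits (7, 4, 3); releases (0, 1, 0), pool now (7, 5, 3)


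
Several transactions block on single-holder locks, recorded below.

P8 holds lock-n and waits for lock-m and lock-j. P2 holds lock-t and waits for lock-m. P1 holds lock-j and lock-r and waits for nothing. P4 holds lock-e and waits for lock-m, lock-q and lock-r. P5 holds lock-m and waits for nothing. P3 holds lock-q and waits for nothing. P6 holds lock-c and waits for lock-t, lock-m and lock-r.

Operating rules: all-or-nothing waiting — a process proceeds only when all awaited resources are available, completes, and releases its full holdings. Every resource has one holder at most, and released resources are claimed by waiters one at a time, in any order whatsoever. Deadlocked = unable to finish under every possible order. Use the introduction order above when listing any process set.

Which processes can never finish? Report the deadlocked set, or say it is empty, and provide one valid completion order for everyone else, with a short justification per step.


Nothing here is deadlocked.
Key observation: the wait relation is loop-free; peeling off processes with no waits unwinds the whole state.
A valid finishing order for the others: P3, P1, P5, P2, P8, P4, P6.
Step-by-step check:
  P3: no waits; runs immediately, freeing lock-q
  P1: no waits; runs immediately, freeing lock-j and lock-r
  P5: no waits; runs immediately, freeing lock-m
  run P2 (all its waits — lock-m — are resolved); releases lock-t
  run P8 (all its waits — lock-m and lock-j — are resolved); releases lock-n
  run P4 (all its waits — lock-m, lock-q and lock-r — are resolved); releases lock-e
  run P6 (all its waits — lock-t, lock-m and lock-r — are resolved); releases lock-c


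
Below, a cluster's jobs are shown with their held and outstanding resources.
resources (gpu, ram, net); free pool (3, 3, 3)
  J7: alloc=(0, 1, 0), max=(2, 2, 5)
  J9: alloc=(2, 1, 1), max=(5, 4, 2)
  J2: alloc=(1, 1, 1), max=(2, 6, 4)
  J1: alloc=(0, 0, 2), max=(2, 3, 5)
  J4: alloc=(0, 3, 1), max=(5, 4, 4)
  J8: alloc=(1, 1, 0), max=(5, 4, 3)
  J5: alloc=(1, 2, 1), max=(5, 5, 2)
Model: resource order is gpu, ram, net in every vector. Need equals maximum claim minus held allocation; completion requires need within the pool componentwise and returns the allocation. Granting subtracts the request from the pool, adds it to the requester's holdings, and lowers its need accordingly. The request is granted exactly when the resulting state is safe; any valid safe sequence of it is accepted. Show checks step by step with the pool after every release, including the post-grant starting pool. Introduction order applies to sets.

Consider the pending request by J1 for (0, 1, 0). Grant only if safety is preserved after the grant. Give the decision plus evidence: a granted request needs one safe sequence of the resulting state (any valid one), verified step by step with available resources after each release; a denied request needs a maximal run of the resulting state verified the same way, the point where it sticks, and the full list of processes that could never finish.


GRANT: granting preserves safety; a valid post-grant sequence is J1, J9, J4, J2, J8, J7, J5.
Key observation: with (3, 2, 3) left after the transfer, J1 can run at once — the state stays safe.
Check on the post-grant state, step by step:
  pool = (3, 2, 3)
  J1 needs (2, 2, 3) <= (3, 2, 3) -> finishes; pool += (0, 1, 2) = (3, 3, 5)
  J9 needs (3, 3, 1) <= (3, 3, 5) -> finishes; pool += (2, 1, 1) = (5, 4, 6)
  J4 needs (5, 1, 3) <= (5, 4, 6) -> finishes; pool += (0, 3, 1) = (5, 7, 7)
  J2 needs (1, 5, 3) <= (5, 7, 7) -> finishes; pool += (1, 1, 1) = (6, 8, 8)
  J8 needs (4, 3, 3) <= (6, 8, 8) -> finishes; pool += (1, 1, 0) = (7, 9, 8)
  J7 needs (2, 1, 5) <= (7, 9, 8) -> finishes; pool += (0, 1, 0) = (7, 10, 8)
  J5 needs (4, 3, 1) <= (7, 10, 8) -> finishes; pool += (1, 2, 1) = (8, 12, 9)


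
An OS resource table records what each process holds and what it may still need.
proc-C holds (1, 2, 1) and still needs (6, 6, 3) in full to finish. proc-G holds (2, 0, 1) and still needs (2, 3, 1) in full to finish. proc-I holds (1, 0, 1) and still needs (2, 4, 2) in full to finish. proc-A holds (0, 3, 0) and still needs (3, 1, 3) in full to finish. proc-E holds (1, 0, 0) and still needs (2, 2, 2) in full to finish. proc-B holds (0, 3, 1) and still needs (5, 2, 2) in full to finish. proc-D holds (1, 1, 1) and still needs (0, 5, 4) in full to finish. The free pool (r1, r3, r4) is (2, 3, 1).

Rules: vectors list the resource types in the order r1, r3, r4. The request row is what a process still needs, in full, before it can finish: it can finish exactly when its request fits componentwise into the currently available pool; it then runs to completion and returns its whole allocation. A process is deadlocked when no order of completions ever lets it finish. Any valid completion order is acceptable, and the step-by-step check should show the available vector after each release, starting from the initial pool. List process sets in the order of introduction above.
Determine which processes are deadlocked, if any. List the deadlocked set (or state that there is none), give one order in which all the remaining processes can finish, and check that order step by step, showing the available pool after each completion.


Nothing here is deadlocked.
Key observation: proc-G fits the free pool immediately, and its release cascades until everyone finishes.
A valid finishing order for the others: proc-G, proc-E, proc-B, proc-I, proc-C, proc-A, proc-D. Walking it through:
  pool = (2, 3, 1)
  proc-G needs (2, 3, 1) <= (2, 3, 1) -> finishes; pool += (2, 0, 1) = (4, 3, 2)
  proc-E needs (2, 2, 2) <= (4, 3, 2) -> finishes; pool += (1, 0, 0) = (5, 3, 2)
  proc-B needs (5, 2, 2) <= (5, 3, 2) -> finishes; pool += (0, 3, 1) = (5, 6, 3)
  proc-I needs (2, 4, 2) <= (5, 6, 3) -> finishes; pool += (1, 0, 1) = (6, 6, 4)
  proc-C needs (6, 6, 3) <= (6, 6, 4) -> finishes; pool += (1, 2, 1) = (7, 8, 5)
  proc-A needs (3, 1, 3) <= (7, 8, 5) -> finishes; pool += (0, 3, 0) = (7, 11, 5)
  proc-D needs (0, 5, 4) <= (7, 11, 5) -> finishes; pool += (1, 1, 1) = (8, 12, 6)


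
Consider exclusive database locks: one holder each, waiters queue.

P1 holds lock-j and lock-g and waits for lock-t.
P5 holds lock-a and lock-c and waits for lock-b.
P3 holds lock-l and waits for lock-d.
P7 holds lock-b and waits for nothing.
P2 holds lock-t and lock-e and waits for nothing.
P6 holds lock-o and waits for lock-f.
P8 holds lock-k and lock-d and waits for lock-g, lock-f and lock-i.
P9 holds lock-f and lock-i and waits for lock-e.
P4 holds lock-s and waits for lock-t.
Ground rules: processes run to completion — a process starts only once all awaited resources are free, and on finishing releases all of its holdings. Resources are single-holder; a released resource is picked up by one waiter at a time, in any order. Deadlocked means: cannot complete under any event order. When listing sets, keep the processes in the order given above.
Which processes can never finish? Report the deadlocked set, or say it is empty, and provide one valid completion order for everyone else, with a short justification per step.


Nothing here is deadlocked.
Key observation: the wait relation is loop-free; peeling off processes with no waits unwinds the whole state.
The rest can finish in the order P2, P9, P6, P7, P4, P5, P1, P8, P3.
Check, step by step:
  P2 waits on nothing -> runs at once and releases lock-t and lock-e
  P9 waits on lock-e — all released -> runs and releases lock-f and lock-i
  P6 waits on lock-f — all released -> runs and releases lock-o
  P7 waits on nothing -> runs at once and releases lock-b
  P4 waits on lock-t — all released -> runs and releases lock-s
  P5 waits on lock-b — all released -> runs and releases lock-a and lock-c
  P1 waits on lock-t — all released -> runs and releases lock-j and lock-g
  P8 waits on lock-g, lock-f and lock-i — all released -> runs and releases lock-k and lock-d
  P3 waits on lock-d — all released -> runs and releases lock-l


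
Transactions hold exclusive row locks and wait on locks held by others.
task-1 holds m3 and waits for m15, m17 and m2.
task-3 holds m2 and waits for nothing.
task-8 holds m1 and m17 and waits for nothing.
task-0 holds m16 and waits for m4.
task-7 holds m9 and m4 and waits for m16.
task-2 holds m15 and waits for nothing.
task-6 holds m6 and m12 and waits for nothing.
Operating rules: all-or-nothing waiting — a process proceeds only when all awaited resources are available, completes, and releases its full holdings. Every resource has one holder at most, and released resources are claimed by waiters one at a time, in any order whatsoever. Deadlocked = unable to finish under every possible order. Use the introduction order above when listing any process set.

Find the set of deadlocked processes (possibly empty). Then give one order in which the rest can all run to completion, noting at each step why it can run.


Deadlocked set: task-0 and task-7.
Key observation: the wait chain closes on itself along task-0 -> task-7 -> task-0; no other process is dragged down with it.
One completion order for the rest: task-2, task-8, task-6, task-3, task-1.
Check, step by step:
  task-2 waits on nothing -> runs at once and releases m15
  task-8 waits on nothing -> runs at once and releases m1 and m17
  task-6 waits on nothing -> runs at once and releases m6 and m12
  task-3 waits on nothing -> runs at once and releases m2
  run task-1 (all its waits — m15, m17 and m2 — are resolved); releases m3


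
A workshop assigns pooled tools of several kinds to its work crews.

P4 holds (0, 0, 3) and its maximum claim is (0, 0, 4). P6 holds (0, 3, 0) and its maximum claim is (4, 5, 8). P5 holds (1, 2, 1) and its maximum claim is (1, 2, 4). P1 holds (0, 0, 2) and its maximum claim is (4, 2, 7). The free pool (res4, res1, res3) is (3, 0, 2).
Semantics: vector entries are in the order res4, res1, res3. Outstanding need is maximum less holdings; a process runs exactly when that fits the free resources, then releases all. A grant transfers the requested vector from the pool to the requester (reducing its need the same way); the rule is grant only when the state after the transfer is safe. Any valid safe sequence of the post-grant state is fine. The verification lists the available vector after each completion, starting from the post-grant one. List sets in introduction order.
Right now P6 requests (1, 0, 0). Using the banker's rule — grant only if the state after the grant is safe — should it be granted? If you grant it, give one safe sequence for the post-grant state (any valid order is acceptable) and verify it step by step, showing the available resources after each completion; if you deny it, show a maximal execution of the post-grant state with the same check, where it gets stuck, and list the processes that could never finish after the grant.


DENY. Granting would leave the state unsafe.
Key observation: after P4, P5 the pool peaks at (3, 2, 6), and each blocked process is short somewhere: P6 on res3; P1 on res4.
On the post-grant state, P4, P5 is a maximal run — nothing extends it. Check, step by step:
  pool = (2, 0, 2)
  P4: need (0, 0, 1) fits (2, 0, 2); releases (0, 0, 3), pool now (2, 0, 5)
  P5: need (0, 0, 3) fits (2, 0, 5); releases (1, 2, 1), pool now (3, 2, 6)
  P6 cannot run: need (3, 2, 8) vs free (3, 2, 6) (insufficient res3)
  P1 cannot run: need (4, 2, 5) vs free (3, 2, 6) (insufficient res4)
Had the request been granted, P6 and P1 could never finish.
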